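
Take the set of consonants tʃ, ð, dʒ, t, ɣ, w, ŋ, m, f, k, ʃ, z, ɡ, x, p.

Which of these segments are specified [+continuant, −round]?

Checking each segment against [+continuant], [−round]: /ð/ (voiced dental fricative), /ɣ/ (voiced velar fricative), /f/ (voiceless labiodental fricative), /ʃ/ (voiceless postalveolar fricative), /z/ (voiced alveolar fricative), /x/ (voiceless velar fricative) satisfy every feature; every other segment in the inventory fails at least one.

ð, ɣ, f, ʃ, z, x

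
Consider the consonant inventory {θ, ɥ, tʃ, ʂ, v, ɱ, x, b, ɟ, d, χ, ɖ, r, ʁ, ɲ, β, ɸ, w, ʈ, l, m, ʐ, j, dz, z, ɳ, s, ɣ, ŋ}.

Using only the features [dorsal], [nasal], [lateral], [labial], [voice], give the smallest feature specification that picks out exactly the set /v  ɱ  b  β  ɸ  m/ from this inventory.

The class [+labial], [−dorsal] has exactly /v, ɱ, b, β, ɸ, m/ as its extension in this inventory. No smaller conjunction from the listed features achieves this: [−dorsal] alone would also admit /θ, tʃ, ʂ, d, …/; [+labial] alone would also admit /ɥ, w/; and checking the remaining single features turns up none with this extension.

[+labial, −dorsal]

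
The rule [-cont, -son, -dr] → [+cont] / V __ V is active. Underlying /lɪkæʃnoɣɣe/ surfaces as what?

[lɪxæʃnoɣɣe]

/k/ satisfies [-cont, -son, -dr] and sits in V __ V. The [+continuant] counterpart of the voiceless velar stop is /x/. Other segments in /lɪkæʃnoɣɣe/ either fail the structural description or are not in the environment, so the surface form is [lɪxæʃnoɣɣe].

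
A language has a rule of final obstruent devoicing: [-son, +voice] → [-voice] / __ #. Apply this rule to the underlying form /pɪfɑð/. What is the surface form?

The only segment in the rule's environment that also matches [-son, +voice] is /ð/. Applying [-voice] turns the voiced dental fricative into /θ/ (voiceless dental fricative), giving [pɪfɑθ].

[pɪfɑθ]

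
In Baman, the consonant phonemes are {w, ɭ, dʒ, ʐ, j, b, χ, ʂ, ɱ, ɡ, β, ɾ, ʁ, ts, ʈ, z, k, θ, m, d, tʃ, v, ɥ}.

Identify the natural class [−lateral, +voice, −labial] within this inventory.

dʒ, ʐ, j, ɡ, ɾ, ʁ, z, d

Eliminate segments failing any feature: /w, b, ɱ, β, m, v, ɥ/ are [+labial]; /ɭ/ is [+lateral]; /χ, ʂ, ts, ʈ, k, θ, tʃ/ are [−voice]. The remaining /dʒ, ʐ, j, ɡ, ɾ, ʁ, z, d/ satisfy [−lateral], [+voice], [−labial].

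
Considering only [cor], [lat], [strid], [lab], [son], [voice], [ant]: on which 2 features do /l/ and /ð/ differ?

/l/ (alveolar lateral approximant) and /ð/ (voiced dental fricative) agree on [+coronal], [−strident], [−labial], [+voice], [+anterior]. They differ on [sonorant] (/l/ [+], /ð/ [−]), [lateral] (/l/ [+], /ð/ [−]).

[sonorant], [lateral]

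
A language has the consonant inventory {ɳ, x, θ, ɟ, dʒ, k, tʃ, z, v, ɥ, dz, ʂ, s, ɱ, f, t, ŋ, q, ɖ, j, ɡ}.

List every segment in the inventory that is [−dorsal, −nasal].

Eliminate segments failing any feature: /ɳ, ɱ/ are [+nasal]; /x, ɟ, k, ɥ, ŋ, q, j, ɡ/ are [+dorsal]. The remaining /θ, dʒ, tʃ, z, v, dz, ʂ, s, f, t, ɖ/ satisfy [−dorsal], [−nasal].

θ, dʒ, tʃ, z, v, dz, ʂ, s, f, t, ɖ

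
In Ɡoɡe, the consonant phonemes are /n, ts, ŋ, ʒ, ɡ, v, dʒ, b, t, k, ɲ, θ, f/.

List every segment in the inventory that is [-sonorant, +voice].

Eliminate segments failing any feature: /n, ŋ, ɲ/ are [+sonorant]; /ts, t, k, θ, f/ are [-voice]. The remaining /ʒ, ɡ, v, dʒ, b/ satisfy [-sonorant], [+voice].

ʒ, ɡ, v, dʒ, b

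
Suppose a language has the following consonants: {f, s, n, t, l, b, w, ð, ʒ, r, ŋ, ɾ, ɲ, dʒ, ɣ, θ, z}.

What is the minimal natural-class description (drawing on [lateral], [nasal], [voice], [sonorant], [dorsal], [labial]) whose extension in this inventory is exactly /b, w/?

[+voice, +labial]

/b, w/ are all [+voice], [+labial], and no other segment in the inventory matches both values. Dropping any one of them over-generates: [+labial] alone would also admit /f/; [+voice] alone would also admit /n, l, ð, ʒ, …/. No other single listed feature picks out exactly this set either, so fewer than two features will not do.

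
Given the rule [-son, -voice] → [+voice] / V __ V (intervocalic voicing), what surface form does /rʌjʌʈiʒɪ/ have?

Only /ʈ/ occurs between two vowels (/ʌ/ __ /i/) and matches the structural description. It is a voiceless retroflex stop, so [-son, -voice] holds; changing it to [+voice] with all other features held fixed yields /ɖ/ (voiced retroflex stop). No other segment meets both the structural description and the environment, so the output is [rʌjʌɖiʒɪ].

[rʌjʌɖiʒɪ]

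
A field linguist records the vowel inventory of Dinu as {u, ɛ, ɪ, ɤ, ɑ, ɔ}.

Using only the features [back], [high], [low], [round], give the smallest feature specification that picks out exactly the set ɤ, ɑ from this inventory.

[+back, −round]

Every target segment is [+back], [−round]; each remaining inventory member fails at least one of these. Each conjunct is needed — [−round] alone would also admit /ɛ, ɪ/; [+back] alone would also admit /u, ɔ/ — and no other single listed feature has exactly this extension, so two is the minimum.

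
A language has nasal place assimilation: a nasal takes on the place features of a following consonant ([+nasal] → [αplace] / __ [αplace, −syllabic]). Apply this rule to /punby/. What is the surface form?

[pumby]

The only nasal preceding a consonant is /n/ before /b/. /b/ is [+labial], so /n/ → /m/, giving [pumby].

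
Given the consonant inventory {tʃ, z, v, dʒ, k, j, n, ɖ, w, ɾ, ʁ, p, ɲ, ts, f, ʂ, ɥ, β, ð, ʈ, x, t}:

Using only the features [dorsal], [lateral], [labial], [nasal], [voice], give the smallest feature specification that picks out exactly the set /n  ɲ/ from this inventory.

[+nasal]

The target set is precisely the extension of [+nasal] in this inventory.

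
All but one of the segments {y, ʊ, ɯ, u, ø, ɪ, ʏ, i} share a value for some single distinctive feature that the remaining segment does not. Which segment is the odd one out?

The remaining segments after removing /ø/ share [+high]; /ø/ (mid front rounded tense vowel) is [-high]. For every other candidate removal, the leftover set fails to share any single feature value that the removed segment lacks.

ø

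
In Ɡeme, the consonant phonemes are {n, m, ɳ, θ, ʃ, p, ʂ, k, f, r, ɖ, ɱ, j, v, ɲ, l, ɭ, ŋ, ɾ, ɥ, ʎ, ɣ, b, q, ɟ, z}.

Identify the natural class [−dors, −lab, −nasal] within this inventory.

θ, ʃ, ʂ, r, ɖ, l, ɭ, ɾ, z

The [−dorsal] segments are /n, m, ɳ, θ, ʃ, p, ʂ, f, r, ɖ, ɱ, v, l, ɭ, ɾ, b, z/.
Then [−labial] gives /n, ɳ, θ, ʃ, ʂ, r, ɖ, l, ɭ, ɾ, z/.
Intersecting with [−nasal] leaves /θ, ʃ, ʂ, r, ɖ, l, ɭ, ɾ, z/.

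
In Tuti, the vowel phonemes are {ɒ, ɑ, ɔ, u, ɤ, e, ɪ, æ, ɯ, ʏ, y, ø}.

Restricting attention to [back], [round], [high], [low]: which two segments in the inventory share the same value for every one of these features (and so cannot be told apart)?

ʏ, y

On the given features, /ʏ/ and /y/ have an identical profile: [-back], [+round], [+high], [-low]. No other two segments in the inventory coincide on all 4 features. (They do differ in [tense], which is not among the given features.)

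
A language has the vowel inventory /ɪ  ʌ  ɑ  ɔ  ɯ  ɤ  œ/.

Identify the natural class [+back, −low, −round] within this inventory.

Checking each segment against [+back], [−low], [−round]: /ʌ/ (mid back unrounded lax vowel), /ɯ/ (high back unrounded vowel), /ɤ/ (mid back unrounded tense vowel) satisfy every feature; every other segment in the inventory fails at least one.

ʌ, ɯ, ɤ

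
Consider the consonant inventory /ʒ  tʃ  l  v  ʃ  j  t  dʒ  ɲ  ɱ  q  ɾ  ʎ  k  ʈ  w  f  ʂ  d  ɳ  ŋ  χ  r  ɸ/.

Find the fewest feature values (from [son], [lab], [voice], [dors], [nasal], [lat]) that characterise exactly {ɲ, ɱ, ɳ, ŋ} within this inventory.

Every target segment is [+nasal] and no other inventory member is, so one feature is enough.

[+nasal]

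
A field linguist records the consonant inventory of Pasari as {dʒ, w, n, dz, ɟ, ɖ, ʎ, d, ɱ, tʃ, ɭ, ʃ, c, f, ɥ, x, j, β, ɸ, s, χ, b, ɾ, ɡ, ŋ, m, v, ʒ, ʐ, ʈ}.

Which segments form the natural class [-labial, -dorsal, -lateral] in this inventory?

dʒ, n, dz, ɖ, d, tʃ, ʃ, s, ɾ, ʒ, ʐ, ʈ

First, the [-labial] segments are /dʒ, n, dz, ɟ, ɖ, ʎ, d, tʃ, ɭ, ʃ, c, x, j, s, χ, ɾ, ɡ, ŋ, ʒ, ʐ, ʈ/.
Intersecting with [-dorsal] gives /dʒ, n, dz, ɖ, d, tʃ, ɭ, ʃ, s, ɾ, ʒ, ʐ, ʈ/.
Then [-lateral] leaves /dʒ, n, dz, ɖ, d, tʃ, ʃ, s, ɾ, ʒ, ʐ, ʈ/.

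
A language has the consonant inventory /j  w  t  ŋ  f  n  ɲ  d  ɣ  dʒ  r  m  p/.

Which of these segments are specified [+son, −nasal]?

j, w, r

Checking each segment against [+sonorant], [−nasal]: /j/ (palatal glide), /w/ (labial-velar glide), /r/ (alveolar trill) satisfy every feature; every other segment in the inventory fails at least one.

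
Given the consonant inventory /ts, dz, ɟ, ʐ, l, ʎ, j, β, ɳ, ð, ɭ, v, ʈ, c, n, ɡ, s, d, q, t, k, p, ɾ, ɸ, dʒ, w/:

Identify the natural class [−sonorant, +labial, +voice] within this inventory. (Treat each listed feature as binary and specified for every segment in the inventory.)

First, the [−sonorant] segments are /ts, dz, ɟ, ʐ, β, ð, v, ʈ, c, ɡ, s, d, q, t, k, p, ɸ, dʒ/.
Then [+labial] gives /β, v, p, ɸ/.
Of those, [+voice] leaves /β, v/.

β, v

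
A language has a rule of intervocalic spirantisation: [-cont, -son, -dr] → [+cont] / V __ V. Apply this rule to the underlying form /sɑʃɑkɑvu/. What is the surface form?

[sɑʃɑxɑvu]

/k/ satisfies [-cont, -son, -dr] and sits in V __ V. The [+continuant] counterpart of the voiceless velar stop is /x/. Other segments in /sɑʃɑkɑvu/ either fail the structural description or are not in the environment, so the surface form is [sɑʃɑxɑvu].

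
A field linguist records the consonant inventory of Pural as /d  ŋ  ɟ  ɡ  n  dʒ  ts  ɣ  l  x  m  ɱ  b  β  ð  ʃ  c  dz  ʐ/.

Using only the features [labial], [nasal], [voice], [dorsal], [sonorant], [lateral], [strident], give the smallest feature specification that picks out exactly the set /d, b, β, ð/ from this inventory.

[-sonorant, -strident, -dorsal]

The class [-sonorant], [-strident], [-dorsal] has exactly /d, b, β, ð/ as its extension in this inventory. No smaller conjunction from the listed features achieves this: [-strident, -dorsal] alone would also admit /n, l, m, ɱ/; [-sonorant, -dorsal] alone would also admit /dʒ, ts, ʃ, dz, …/; [-sonorant, -strident] alone would also admit /ɟ, ɡ, ɣ, x, …/; and checking the remaining two-feature bundles turns up none with this extension.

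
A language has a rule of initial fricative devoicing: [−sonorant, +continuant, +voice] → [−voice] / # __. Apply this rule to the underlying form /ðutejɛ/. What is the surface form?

[θutejɛ]

/ð/ satisfies [−sonorant, +continuant, +voice] and sits in # __. The [−voice] counterpart of the voiced dental fricative is /θ/. Other segments in /ðutejɛ/ either fail the structural description or are not in the environment, so the surface form is [θutejɛ].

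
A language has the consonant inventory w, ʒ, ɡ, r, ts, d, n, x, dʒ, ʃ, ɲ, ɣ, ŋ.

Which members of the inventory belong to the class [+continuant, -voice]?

Eliminate segments failing any feature: /w, ʒ, r, ɣ/ are [+voice]; /ɡ, ts, d, n, dʒ, ɲ, ŋ/ are [-continuant]. The remaining /x, ʃ/ satisfy [+continuant], [-voice].

x, ʃ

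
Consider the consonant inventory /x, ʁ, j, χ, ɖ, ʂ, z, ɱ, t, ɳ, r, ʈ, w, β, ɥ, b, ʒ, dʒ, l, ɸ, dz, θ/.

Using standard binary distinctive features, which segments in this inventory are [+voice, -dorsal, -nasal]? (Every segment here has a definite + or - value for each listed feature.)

ɖ, z, r, β, b, ʒ, dʒ, l, dz

Checking each segment against [+voice], [-dorsal], [-nasal]: /ɖ/ (voiced retroflex stop), /z/ (voiced alveolar fricative), /r/ (alveolar trill), /β/ (voiced bilabial fricative), /b/ (voiced bilabial stop), /ʒ/ (voiced postalveolar fricative), among others, satisfy every feature; every other segment in the inventory fails at least one.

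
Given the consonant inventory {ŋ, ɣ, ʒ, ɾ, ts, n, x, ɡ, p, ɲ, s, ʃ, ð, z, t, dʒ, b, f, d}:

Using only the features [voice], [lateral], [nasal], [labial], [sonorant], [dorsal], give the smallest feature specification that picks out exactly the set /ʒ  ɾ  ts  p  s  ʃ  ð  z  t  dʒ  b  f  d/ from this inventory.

/ʒ, ɾ, ts, p, s, ʃ, ð, z, t, dʒ, b, f, d/ are all [-nasal], [-dorsal], and no other segment in the inventory matches both values. Dropping any one of them over-generates: [-dorsal] alone would also admit /n/; [-nasal] alone would also admit /ɣ, x, ɡ/. No other single listed feature picks out exactly this set either, so fewer than two features will not do.

[-nasal, -dorsal]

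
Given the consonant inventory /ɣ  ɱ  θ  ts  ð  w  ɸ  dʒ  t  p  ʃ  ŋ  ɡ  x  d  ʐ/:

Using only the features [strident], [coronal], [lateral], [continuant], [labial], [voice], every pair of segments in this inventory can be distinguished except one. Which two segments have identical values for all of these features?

ŋ, ɡ

On the given features, /ŋ/ and /ɡ/ have an identical profile: [−strident], [−coronal], [−lateral], [−continuant], [−labial], [+voice]. No other two segments in the inventory coincide on all 6 features. (They do differ in [sonorant] and [nasal], which are not among the given features.)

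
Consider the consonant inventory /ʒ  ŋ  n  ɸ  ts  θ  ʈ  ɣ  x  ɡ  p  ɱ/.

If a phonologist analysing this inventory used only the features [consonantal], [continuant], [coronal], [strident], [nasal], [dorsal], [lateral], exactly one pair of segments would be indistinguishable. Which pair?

x, ɣ

Both /x/ and /ɣ/ are [+consonantal], [+continuant], [−coronal], [−strident], [−nasal], [+dorsal], [−lateral]. Since the list omits [voice] — which does distinguish the voiceless velar fricative from the voiced velar fricative — this pair collapses; all other pairs remain distinct.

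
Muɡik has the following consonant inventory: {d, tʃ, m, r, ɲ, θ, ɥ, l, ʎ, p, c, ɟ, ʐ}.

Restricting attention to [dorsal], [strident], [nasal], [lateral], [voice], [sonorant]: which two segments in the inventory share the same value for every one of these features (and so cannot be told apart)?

θ, p

/θ/ (voiceless dental fricative) and /p/ (voiceless bilabial stop) are both [-dorsal], [-strident], [-nasal], [-lateral], [-voice], [-sonorant], so none of the listed features separates them. (They do differ in [continuant], [labial] and [coronal], which are not among the given features.) Every other pair in the inventory differs on at least one listed feature.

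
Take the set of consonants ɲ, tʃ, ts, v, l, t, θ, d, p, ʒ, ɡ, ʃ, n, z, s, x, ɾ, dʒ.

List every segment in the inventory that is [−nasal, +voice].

The [−nasal] segments are /tʃ, ts, v, l, t, θ, d, p, ʒ, ɡ, ʃ, z, s, x, ɾ, dʒ/.
Then [+voice] leaves /v, l, d, ʒ, ɡ, z, ɾ, dʒ/.

v, l, d, ʒ, ɡ, z, ɾ, dʒ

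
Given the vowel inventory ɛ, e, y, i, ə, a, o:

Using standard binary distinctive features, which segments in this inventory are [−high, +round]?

Checking each segment against [−high], [+round]: /o/ (mid back rounded tense vowel) satisfies every feature; every other segment in the inventory fails at least one.

o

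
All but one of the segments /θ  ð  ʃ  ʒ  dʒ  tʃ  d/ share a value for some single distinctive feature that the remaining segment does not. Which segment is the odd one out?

d

The remaining segments after removing /d/ share [+distributed]; /d/ (voiced alveolar stop) is [−distributed]. For every other candidate removal, the leftover set fails to share any single feature value that the removed segment lacks.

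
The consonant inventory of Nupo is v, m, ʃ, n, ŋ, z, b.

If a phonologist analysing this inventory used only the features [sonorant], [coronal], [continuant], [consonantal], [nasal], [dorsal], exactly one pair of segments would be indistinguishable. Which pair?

Both /z/ and /ʃ/ are [-sonorant], [+coronal], [+continuant], [+consonantal], [-nasal], [-dorsal]. Since the list omits [voice], [anterior] and [distributed] — which do distinguish the voiced alveolar fricative from the voiceless postalveolar fricative — this pair collapses; all other pairs remain distinct.

z, ʃ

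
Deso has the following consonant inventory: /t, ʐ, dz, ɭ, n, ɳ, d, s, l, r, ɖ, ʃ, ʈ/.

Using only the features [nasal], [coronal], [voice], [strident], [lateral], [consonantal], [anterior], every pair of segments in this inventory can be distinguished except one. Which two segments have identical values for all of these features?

r, d

On the given features, /r/ and /d/ have an identical profile: [-nasal], [+coronal], [+voice], [-strident], [-lateral], [+consonantal], [+anterior]. No other two segments in the inventory coincide on all 7 features. (They do differ in [sonorant] and [continuant], which are not among the given features.)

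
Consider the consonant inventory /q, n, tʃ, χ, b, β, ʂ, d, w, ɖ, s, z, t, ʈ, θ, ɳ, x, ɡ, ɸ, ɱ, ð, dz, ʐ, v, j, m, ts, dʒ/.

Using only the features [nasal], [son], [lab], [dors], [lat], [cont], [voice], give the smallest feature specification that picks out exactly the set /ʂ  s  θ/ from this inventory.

Every target segment is [−voice], [+continuant], [−labial], [−dorsal]; each remaining inventory member fails at least one of these. Each conjunct is needed — [+continuant, −labial, −dorsal] alone would also admit /z, ð, ʐ/; [−voice, −labial, −dorsal] alone would also admit /tʃ, t, ʈ, ts/; [−voice, +continuant, −dorsal] alone would also admit /ɸ/; [−voice, +continuant, −labial] alone would also admit /χ, x/ — and no other combination of three listed features has exactly this extension, so four is the minimum.

[−voice, +cont, −lab, −dors]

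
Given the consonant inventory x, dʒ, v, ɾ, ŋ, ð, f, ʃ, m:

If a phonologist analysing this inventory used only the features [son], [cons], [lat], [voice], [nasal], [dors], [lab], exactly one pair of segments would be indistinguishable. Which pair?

On the given features, /ð/ and /dʒ/ have an identical profile: [−sonorant], [+consonantal], [−lateral], [+voice], [−nasal], [−dorsal], [−labial]. No other two segments in the inventory coincide on all 7 features. (They do differ in [continuant], [strident] and [anterior], which are not among the given features.)

ð, dʒ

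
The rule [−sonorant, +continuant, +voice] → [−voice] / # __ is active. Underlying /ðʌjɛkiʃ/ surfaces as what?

Only the initial segment /ð/ is both word-initial and matches the structural description. It is a voiced dental fricative, so [−sonorant, +continuant, +voice] holds; changing it to [−voice] with all other features held fixed yields /θ/ (voiceless dental fricative). No other segment meets both the structural description and the environment, so the output is [θʌjɛkiʃ].

[θʌjɛkiʃ]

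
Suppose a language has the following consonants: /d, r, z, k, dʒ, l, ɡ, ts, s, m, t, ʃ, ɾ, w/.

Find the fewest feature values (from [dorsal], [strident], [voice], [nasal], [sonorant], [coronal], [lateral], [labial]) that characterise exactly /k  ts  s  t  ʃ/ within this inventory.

[−voice]

/k, ts, s, t, ʃ/ are exactly the [−voice] segments in the inventory, so a single feature suffices.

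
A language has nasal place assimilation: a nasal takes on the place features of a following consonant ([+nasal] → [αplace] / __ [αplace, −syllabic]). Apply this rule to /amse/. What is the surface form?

In /amse/, the nasal /m/ precedes /s/, which is [+coronal]. The nasal assimilates in place, becoming the [+coronal] nasal /n/. The surface form is [anse].

[anse]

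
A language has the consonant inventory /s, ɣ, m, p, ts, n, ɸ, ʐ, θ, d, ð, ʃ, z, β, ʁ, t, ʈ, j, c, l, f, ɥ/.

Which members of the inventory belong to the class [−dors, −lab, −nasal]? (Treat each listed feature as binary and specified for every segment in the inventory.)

s, ts, ʐ, θ, d, ð, ʃ, z, t, ʈ, l

Eliminate segments failing any feature: /ɣ, ʁ, j, c, ɥ/ are [+dorsal]; /m, p, ɸ, β, f/ are [+labial]; /n/ is [+nasal]. The remaining /s, ts, ʐ, θ, d, ð, ʃ, z, t, ʈ, l/ satisfy [−dorsal], [−labial], [−nasal].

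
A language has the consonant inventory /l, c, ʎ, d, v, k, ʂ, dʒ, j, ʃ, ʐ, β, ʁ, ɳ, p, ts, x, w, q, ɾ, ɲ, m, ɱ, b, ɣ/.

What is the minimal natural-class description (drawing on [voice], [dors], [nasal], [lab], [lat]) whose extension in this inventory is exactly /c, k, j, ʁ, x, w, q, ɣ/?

[-nasal, -lat, +dors]

The class [-nasal], [-lateral], [+dorsal] has exactly /c, k, j, ʁ, x, w, q, ɣ/ as its extension in this inventory. No smaller conjunction from the listed features achieves this: [-lateral, +dorsal] alone would also admit /ɲ/; [-nasal, +dorsal] alone would also admit /ʎ/; [-nasal, -lateral] alone would also admit /d, v, ʂ, dʒ, …/; and checking the remaining two-feature bundles turns up none with this extension.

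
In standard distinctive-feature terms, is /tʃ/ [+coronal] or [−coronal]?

[+coronal]

/tʃ/ is the voiceless postalveolar affricate, hence [+coronal].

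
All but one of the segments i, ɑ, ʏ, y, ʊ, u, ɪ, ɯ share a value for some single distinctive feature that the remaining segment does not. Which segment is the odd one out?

[high] (equivalently [low]) groups all but one: /i, u, ʏ, ɯ, ʊ, y, ɪ/ share [+high] while /ɑ/ (low back unrounded vowel) alone is [−high]. Removing any other segment would not leave a single-feature class that excludes it.

ɑ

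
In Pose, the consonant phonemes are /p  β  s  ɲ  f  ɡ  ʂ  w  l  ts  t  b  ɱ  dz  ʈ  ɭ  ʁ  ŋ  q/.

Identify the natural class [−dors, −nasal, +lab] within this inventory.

Among the inventory, the [−dorsal] segments are /p, β, s, f, ʂ, l, ts, t, b, ɱ, dz, ʈ, ɭ/.
Intersecting with [−nasal] gives /p, β, s, f, ʂ, l, ts, t, b, dz, ʈ, ɭ/.
Of those, [+labial] leaves /p, β, f, b/.

p, β, f, b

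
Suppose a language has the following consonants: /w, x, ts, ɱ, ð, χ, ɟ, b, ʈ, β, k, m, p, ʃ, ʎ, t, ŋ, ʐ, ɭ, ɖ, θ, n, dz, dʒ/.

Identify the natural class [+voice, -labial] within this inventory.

ð, ɟ, ʎ, ŋ, ʐ, ɭ, ɖ, n, dz, dʒ

Checking each segment against [+voice], [-labial]: /ð/ (voiced dental fricative), /ɟ/ (voiced palatal stop), /ʎ/ (palatal lateral approximant), /ŋ/ (velar nasal), /ʐ/ (voiced retroflex fricative), /ɭ/ (retroflex lateral approximant), among others, satisfy every feature; every other segment in the inventory fails at least one.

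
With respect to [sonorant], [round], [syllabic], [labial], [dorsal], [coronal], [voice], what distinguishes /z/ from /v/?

/z/ is the voiced alveolar fricative and /v/ is the voiced labiodental fricative. Both are [−sonorant], [−round], [−syllabic], [−dorsal], [+voice]. /z/ is [−labial] while /v/ is [+labial]; /z/ is [+coronal] while /v/ is [−coronal], so the distinguishing features are [labial], [coronal].

[labial], [coronal]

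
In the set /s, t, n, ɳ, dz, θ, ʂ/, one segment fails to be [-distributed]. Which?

/θ/ is the voiceless dental fricative, which is [+distributed]; the rest — /n, ʂ, t, s, ɳ, dz/ — are [-distributed].

θ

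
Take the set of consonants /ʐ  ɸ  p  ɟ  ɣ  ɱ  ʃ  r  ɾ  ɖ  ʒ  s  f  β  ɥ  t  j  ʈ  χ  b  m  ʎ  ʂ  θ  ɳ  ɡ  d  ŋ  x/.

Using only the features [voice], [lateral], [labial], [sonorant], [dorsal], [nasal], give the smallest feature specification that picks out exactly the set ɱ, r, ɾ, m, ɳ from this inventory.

[+sonorant, -dorsal]

/ɱ, r, ɾ, m, ɳ/ are all [+sonorant], [-dorsal], and no other segment in the inventory matches both values. Dropping any one of them over-generates: [-dorsal] alone would also admit /ʐ, ɸ, p, ʃ, …/; [+sonorant] alone would also admit /ɥ, j, ʎ, ŋ/. No other single listed feature picks out exactly this set either, so fewer than two features will not do.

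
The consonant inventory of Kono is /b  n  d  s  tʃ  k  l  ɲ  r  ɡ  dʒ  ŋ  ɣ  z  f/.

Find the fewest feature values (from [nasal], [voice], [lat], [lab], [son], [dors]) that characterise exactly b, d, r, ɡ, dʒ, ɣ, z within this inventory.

/b, d, r, ɡ, dʒ, ɣ, z/ are all [+voice], [-nasal], [-lateral], and no other segment in the inventory matches all three values. Dropping any one of them over-generates: [-nasal, -lateral] alone would also admit /s, tʃ, k, f/; [+voice, -lateral] alone would also admit /n, ɲ, ŋ/; [+voice, -nasal] alone would also admit /l/. No other combination of two listed features picks out exactly this set either, so fewer than three features will not do.

[+voice, -nasal, -lat]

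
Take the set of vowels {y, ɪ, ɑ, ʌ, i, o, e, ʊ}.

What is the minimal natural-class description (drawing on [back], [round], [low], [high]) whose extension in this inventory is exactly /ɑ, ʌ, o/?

[−high, +back]

Every target segment is [−high], [+back]; each remaining inventory member fails at least one of these. Each conjunct is needed — [+back] alone would also admit /ʊ/; [−high] alone would also admit /e/ — and no other single listed feature has exactly this extension, so two is the minimum.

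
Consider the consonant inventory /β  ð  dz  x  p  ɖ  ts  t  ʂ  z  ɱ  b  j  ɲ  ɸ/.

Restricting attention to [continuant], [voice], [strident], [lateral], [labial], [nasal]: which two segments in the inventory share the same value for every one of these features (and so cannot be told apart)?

Both /ð/ and /j/ are [+continuant], [+voice], [−strident], [−lateral], [−labial], [−nasal]. Since the list omits [sonorant] and [dorsal] — which do distinguish the voiced dental fricative from the palatal glide — this pair collapses; all other pairs remain distinct.

ð, j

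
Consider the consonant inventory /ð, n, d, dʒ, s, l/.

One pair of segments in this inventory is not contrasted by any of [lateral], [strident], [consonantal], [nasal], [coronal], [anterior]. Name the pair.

d, ð

On the given features, /d/ and /ð/ have an identical profile: [−lateral], [−strident], [+consonantal], [−nasal], [+coronal], [+anterior]. No other two segments in the inventory coincide on all 6 features. (They do differ in [continuant] and [distributed], which are not among the given features.)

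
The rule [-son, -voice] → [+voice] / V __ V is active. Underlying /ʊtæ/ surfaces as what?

/t/ satisfies [-son, -voice] and sits in V __ V. The [+voice] counterpart of the voiceless alveolar stop is /d/. Other segments in /ʊtæ/ either fail the structural description or are not in the environment, so the surface form is [ʊdæ].

[ʊdæ]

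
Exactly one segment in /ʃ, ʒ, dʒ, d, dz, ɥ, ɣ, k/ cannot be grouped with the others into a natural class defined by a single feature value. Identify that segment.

ɥ

/k, dz, ʃ, ʒ, d, dʒ, ɣ/ are all [-round], but /ɥ/ (labial-palatal glide) is [+round]. No other single segment can be removed to leave a set sharing one feature value that the removed segment lacks, so /ɥ/ is the odd one out.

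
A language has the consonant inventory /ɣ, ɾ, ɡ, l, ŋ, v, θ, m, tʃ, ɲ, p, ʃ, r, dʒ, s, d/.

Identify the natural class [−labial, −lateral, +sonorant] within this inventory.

Checking each segment against [−labial], [−lateral], [+sonorant]: /ɾ/ (alveolar tap), /ŋ/ (velar nasal), /ɲ/ (palatal nasal), /r/ (alveolar trill) satisfy every feature; every other segment in the inventory fails at least one.

ɾ, ŋ, ɲ, r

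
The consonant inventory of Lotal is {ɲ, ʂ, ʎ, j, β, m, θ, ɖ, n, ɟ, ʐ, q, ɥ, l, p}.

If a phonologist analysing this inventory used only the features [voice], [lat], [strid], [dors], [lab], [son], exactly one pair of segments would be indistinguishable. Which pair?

ɲ, j

/ɲ/ (palatal nasal) and /j/ (palatal glide) are both [+voice], [−lateral], [−strident], [+dorsal], [−labial], [+sonorant], so none of the listed features separates them. (They do differ in [nasal] and [continuant], which are not among the given features.) Every other pair in the inventory differs on at least one listed feature.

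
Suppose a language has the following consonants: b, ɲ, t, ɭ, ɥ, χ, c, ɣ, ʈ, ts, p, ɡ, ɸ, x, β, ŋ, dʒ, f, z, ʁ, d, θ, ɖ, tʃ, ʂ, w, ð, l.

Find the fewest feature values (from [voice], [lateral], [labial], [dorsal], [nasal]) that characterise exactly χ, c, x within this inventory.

[−voice, +dorsal]

/χ, c, x/ are all [−voice], [+dorsal], and no other segment in the inventory matches both values. Dropping any one of them over-generates: [+dorsal] alone would also admit /ɲ, ɥ, ɣ, ɡ, …/; [−voice] alone would also admit /t, ʈ, ts, p, …/. No other single listed feature picks out exactly this set either, so fewer than two features will not do.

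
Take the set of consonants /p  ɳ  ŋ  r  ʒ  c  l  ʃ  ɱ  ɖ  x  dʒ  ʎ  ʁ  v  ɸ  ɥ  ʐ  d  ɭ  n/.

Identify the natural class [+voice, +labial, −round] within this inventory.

Eliminate segments failing any feature: /p, c, ʃ, x, ɸ/ are [−voice]; /ɳ, ŋ, r, ʒ, l, ɖ, dʒ, ʎ, ʁ, ʐ, d, ɭ, n/ are [−labial]; /ɥ/ is [+round]. The remaining /ɱ, v/ satisfy [+voice], [+labial], [−round].

ɱ, v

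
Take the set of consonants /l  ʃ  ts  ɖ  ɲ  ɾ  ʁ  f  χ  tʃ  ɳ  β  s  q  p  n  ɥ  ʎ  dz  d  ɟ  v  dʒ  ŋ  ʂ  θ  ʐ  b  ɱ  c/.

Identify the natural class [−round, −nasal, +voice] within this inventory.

l, ɖ, ɾ, ʁ, β, ʎ, dz, d, ɟ, v, dʒ, ʐ, b

The [−round] segments are /l, ʃ, ts, ɖ, ɲ, ɾ, ʁ, f, χ, tʃ, ɳ, β, s, q, p, n, ʎ, dz, d, ɟ, v, dʒ, ŋ, ʂ, θ, ʐ, b, ɱ, c/.
Intersecting with [−nasal] gives /l, ʃ, ts, ɖ, ɾ, ʁ, f, χ, tʃ, β, s, q, p, ʎ, dz, d, ɟ, v, dʒ, ʂ, θ, ʐ, b, c/.
Then [+voice] leaves /l, ɖ, ɾ, ʁ, β, ʎ, dz, d, ɟ, v, dʒ, ʐ, b/.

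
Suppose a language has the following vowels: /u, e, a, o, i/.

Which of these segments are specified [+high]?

The [+high] segments here are /u, i/; the remaining /e, a, o/ are [-high].

u, i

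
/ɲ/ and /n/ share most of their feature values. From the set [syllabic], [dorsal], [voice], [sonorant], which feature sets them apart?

/ɲ/ is the palatal nasal and /n/ is the alveolar nasal. Both are [−syllabic], [+voice], [+sonorant]. /ɲ/ is [+dorsal] while /n/ is [−dorsal], so the distinguishing feature is [dorsal].

[dorsal]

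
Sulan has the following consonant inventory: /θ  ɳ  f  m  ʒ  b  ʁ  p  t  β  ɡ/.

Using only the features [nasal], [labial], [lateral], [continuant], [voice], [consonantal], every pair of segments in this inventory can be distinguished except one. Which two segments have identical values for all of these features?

ʒ, ʁ

/ʒ/ (voiced postalveolar fricative) and /ʁ/ (voiced uvular fricative) are both [−nasal], [−labial], [−lateral], [+continuant], [+voice], [+consonantal], so none of the listed features separates them. (They do differ in [coronal] and [dorsal], which are not among the given features.) Every other pair in the inventory differs on at least one listed feature.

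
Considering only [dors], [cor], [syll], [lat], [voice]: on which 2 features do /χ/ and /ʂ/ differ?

The two segments share [-syllabic], [-lateral], [-voice]. The only features from the list on which they differ: /χ/ is [-coronal] while /ʂ/ is [+coronal]; /χ/ is [+dorsal] while /ʂ/ is [-dorsal].

[coronal], [dorsal]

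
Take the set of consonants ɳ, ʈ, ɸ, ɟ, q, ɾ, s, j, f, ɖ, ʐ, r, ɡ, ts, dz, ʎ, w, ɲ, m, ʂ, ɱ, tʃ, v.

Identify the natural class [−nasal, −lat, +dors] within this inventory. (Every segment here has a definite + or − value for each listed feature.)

First, the [−nasal] segments are /ʈ, ɸ, ɟ, q, ɾ, s, j, f, ɖ, ʐ, r, ɡ, ts, dz, ʎ, w, ʂ, tʃ, v/.
Among these, [−lateral] gives /ʈ, ɸ, ɟ, q, ɾ, s, j, f, ɖ, ʐ, r, ɡ, ts, dz, w, ʂ, tʃ, v/.
Of those, [+dorsal] leaves /ɟ, q, j, ɡ, w/.

ɟ, q, j, ɡ, w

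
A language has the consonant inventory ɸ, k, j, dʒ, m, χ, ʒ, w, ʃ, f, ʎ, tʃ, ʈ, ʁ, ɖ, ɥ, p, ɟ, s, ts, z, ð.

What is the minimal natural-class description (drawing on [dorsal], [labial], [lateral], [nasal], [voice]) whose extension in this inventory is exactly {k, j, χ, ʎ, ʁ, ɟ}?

Every target segment is [-labial], [+dorsal]; each remaining inventory member fails at least one of these. Each conjunct is needed — [+dorsal] alone would also admit /w, ɥ/; [-labial] alone would also admit /dʒ, ʒ, ʃ, tʃ, …/ — and no other single listed feature has exactly this extension, so two is the minimum.

[-labial, +dorsal]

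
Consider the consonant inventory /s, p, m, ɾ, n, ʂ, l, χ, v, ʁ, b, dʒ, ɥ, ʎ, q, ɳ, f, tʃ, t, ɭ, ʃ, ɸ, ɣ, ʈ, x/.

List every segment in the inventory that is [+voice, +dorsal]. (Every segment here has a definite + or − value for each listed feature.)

Checking each segment against [+voice], [+dorsal]: /ʁ/ (voiced uvular fricative), /ɥ/ (labial-palatal glide), /ʎ/ (palatal lateral approximant), /ɣ/ (voiced velar fricative) satisfy every feature; every other segment in the inventory fails at least one.

ʁ, ɥ, ʎ, ɣ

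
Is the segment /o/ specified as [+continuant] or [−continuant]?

[+continuant]

/o/ is the mid back rounded tense vowel, hence [+continuant].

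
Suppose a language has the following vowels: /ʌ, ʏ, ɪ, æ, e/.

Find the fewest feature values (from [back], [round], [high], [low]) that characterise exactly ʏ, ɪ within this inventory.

The target set is precisely the extension of [+high] in this inventory.

[+high]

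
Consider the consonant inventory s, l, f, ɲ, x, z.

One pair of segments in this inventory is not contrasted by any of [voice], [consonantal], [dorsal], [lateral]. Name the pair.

s, f

On the given features, /s/ and /f/ have an identical profile: [−voice], [+consonantal], [−dorsal], [−lateral]. No other two segments in the inventory coincide on all 4 features. (They do differ in [labial] and [coronal], which are not among the given features.)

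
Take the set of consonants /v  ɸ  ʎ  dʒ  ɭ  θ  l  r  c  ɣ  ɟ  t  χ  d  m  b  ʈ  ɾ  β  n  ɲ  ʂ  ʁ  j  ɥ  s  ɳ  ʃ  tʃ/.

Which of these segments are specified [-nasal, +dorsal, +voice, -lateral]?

ɣ, ɟ, ʁ, j, ɥ

Eliminate segments failing any feature: /v, ɸ, dʒ, ɭ, θ, l, r, t, d, b, ʈ, ɾ, β, ʂ, s, ʃ, tʃ/ are [-dorsal]; /ʎ/ is [+lateral]; /c, χ/ are [-voice]; /m, n, ɲ, ɳ/ are [+nasal]. The remaining /ɣ, ɟ, ʁ, j, ɥ/ satisfy [-nasal], [+dorsal], [+voice], [-lateral].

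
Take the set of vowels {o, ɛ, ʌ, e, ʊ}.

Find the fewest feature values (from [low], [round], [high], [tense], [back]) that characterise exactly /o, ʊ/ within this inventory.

/o, ʊ/ are exactly the [+round] segments in the inventory, so a single feature suffices.

[+round]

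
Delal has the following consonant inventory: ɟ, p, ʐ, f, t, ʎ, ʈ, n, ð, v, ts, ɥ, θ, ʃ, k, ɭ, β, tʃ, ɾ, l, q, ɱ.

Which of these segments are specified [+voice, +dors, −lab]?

Checking each segment against [+voice], [+dorsal], [−labial]: /ɟ/ (voiced palatal stop), /ʎ/ (palatal lateral approximant) satisfy every feature; every other segment in the inventory fails at least one.

ɟ, ʎ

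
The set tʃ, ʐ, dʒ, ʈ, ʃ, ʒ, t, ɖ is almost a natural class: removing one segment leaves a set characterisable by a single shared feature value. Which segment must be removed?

The remaining segments after removing /t/ share [-anterior]; /t/ (voiceless alveolar stop) is [+anterior]. For every other candidate removal, the leftover set fails to share any single feature value that the removed segment lacks.

t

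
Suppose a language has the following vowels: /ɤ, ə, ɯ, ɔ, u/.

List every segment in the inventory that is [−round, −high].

Checking each segment against [−round], [−high]: /ɤ/ (mid back unrounded tense vowel), /ə/ (mid central vowel (schwa)) satisfy every feature; every other segment in the inventory fails at least one.

ɤ, ə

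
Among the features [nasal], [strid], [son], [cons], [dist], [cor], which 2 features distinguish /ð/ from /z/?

The two segments share [−nasal], [−sonorant], [+consonantal], [+coronal]. The only features from the list on which they differ: /ð/ is [−strident] while /z/ is [+strident]; /ð/ is [+distributed] while /z/ is [−distributed].

[strident], [distributed]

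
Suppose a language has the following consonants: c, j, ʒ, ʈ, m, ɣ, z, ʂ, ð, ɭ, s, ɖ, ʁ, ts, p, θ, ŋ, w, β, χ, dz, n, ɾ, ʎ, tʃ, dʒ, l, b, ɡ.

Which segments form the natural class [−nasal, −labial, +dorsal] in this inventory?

Checking each segment against [−nasal], [−labial], [+dorsal]: /c/ (voiceless palatal stop), /j/ (palatal glide), /ɣ/ (voiced velar fricative), /ʁ/ (voiced uvular fricative), /χ/ (voiceless uvular fricative), /ʎ/ (palatal lateral approximant), among others, satisfy every feature; every other segment in the inventory fails at least one.

c, j, ɣ, ʁ, χ, ʎ, ɡ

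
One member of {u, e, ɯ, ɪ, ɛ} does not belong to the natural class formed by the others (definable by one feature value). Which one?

u

/e, ɪ, ɯ, ɛ/ are all [-round], but /u/ (high back rounded tense vowel) is [+round]. No other single segment can be removed to leave a set sharing one feature value that the removed segment lacks, so /u/ is the odd one out.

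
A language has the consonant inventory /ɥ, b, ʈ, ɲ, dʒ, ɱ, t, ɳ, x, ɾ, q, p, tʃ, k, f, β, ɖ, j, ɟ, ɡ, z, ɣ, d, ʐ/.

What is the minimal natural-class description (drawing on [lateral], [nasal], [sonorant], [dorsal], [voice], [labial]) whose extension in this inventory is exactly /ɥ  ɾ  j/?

[+sonorant, -nasal]

Every target segment is [+sonorant], [-nasal]; each remaining inventory member fails at least one of these. Each conjunct is needed — [-nasal] alone would also admit /b, ʈ, dʒ, t, …/; [+sonorant] alone would also admit /ɲ, ɱ, ɳ/ — and no other single listed feature has exactly this extension, so two is the minimum.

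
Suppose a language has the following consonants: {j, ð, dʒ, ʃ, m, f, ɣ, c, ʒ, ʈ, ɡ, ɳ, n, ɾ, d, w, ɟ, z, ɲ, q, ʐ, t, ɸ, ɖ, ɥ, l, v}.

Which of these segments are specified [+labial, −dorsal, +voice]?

Checking each segment against [+labial], [−dorsal], [+voice]: /m/ (bilabial nasal), /v/ (voiced labiodental fricative) satisfy every feature; every other segment in the inventory fails at least one.

m, v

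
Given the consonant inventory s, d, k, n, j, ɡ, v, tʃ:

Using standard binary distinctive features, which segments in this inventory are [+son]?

The feature [sonorant] marks segments produced without turbulent airflow (nasals, liquids, glides, vowels). In this inventory /n, j/ have that property, so they are [+sonorant]; /s, d, k, ɡ, v, tʃ/ are [-sonorant].

n, j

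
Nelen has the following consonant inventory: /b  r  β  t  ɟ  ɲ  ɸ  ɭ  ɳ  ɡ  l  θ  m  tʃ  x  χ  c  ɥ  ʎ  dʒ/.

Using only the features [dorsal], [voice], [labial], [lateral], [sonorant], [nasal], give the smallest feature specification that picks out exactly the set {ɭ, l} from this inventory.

[+lateral, −dorsal]

Every target segment is [+lateral], [−dorsal]; each remaining inventory member fails at least one of these. Each conjunct is needed — [−dorsal] alone would also admit /b, r, β, t, …/; [+lateral] alone would also admit /ʎ/ — and no other single listed feature has exactly this extension, so two is the minimum.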